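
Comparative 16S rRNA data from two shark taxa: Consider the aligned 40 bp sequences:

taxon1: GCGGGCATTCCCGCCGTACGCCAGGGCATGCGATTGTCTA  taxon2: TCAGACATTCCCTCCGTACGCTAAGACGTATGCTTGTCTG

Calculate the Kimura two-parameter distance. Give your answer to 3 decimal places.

Of 40 sites, 9 differences are transitions and 3 are transversions, so P = 9/40 = 0.225 and Q = 3/40 = 0.075.
Under the Kimura two-parameter model, d = −½ ln(1 − 2P − Q) − ¼ ln(1 − 2Q).
1 − 2P − Q = 0.475, giving −½ ln(0.475) = 0.372220.
1 − 2Q = 0.85, giving −¼ ln(0.85) = 0.040630.
d = 0.372220 + 0.040630 = 0.412850.

0.413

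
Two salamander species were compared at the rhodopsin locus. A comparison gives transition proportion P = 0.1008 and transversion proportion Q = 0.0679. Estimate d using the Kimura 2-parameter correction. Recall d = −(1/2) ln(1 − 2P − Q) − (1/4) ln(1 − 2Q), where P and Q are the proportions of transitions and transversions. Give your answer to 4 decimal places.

Under the Kimura two-parameter model, d = −½ ln(1 − 2P − Q) − ¼ ln(1 − 2Q).
1 − 2P − Q = 0.7305, giving −½ ln(0.7305) = 0.157013.
1 − 2Q = 0.8642, giving −¼ ln(0.8642) = 0.036488.
d = 0.157013 + 0.036488 = 0.193501.

0.1935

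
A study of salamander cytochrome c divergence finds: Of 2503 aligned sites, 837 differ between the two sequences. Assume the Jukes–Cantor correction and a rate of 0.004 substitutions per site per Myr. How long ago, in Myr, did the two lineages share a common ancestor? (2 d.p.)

p = 837/2503 ≈ 0.334399.
d = −(3/4) ln(1 − 4p/3) = −0.75 ln(1 − 0.445865) = −0.75 ln(0.554135)
  = −0.75 × (-0.590347) = 0.442760 substitutions/site.
Under a molecular clock d = 2μt, so t = d/(2μ) = 0.442760 / (2 × 0.004) = 55.35 Myr.

55.35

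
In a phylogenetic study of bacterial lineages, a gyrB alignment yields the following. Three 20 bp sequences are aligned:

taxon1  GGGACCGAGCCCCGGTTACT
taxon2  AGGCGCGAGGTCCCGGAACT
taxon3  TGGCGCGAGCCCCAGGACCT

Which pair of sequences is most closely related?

taxon1–taxon2: 8/20 differ, p = 0.400, d = 0.572.
taxon1–taxon3: 7/20 differ, p = 0.350, d = 0.471.
taxon2–taxon3: 5/20 differ, p = 0.250, d = 0.304.
The smallest distance is between taxon2 and taxon3.

taxon2 and taxon3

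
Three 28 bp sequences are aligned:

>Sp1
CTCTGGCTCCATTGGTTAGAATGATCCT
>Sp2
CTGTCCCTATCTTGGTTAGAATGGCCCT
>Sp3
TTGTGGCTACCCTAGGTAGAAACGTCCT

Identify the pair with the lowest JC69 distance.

Sp1–Sp2: 8/28 differ, p = 0.286, d = 0.360.
Sp1–Sp3: 10/28 differ, p = 0.357, d = 0.485.
Sp2–Sp3: 10/28 differ, p = 0.357, d = 0.485.
The smallest distance is between Sp1 and Sp2.

Sp1 and Sp2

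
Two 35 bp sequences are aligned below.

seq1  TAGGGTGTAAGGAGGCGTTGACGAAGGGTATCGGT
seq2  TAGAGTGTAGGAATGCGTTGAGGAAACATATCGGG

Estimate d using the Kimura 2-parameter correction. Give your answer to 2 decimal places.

Of 35 sites, 5 differences are transitions and 4 are transversions, so P = 5/35 ≈ 0.142857 and Q = 4/35 ≈ 0.114286.
Under the Kimura two-parameter model, d = −½ ln(1 − 2P − Q) − ¼ ln(1 − 2Q).
1 − 2P − Q = 0.6, giving −½ ln(0.6) = 0.255413.
1 − 2Q = 0.771428, giving −¼ ln(0.771428) = 0.064878.
d = 0.255413 + 0.064878 = 0.320291.

0.32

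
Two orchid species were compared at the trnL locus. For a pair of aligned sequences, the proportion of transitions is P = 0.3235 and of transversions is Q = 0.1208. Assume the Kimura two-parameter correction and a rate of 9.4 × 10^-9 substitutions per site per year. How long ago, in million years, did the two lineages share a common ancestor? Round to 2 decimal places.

Under the Kimura two-parameter model, d = −½ ln(1 − 2P − Q) − ¼ ln(1 − 2Q).
1 − 2P − Q = 0.2322, giving −½ ln(0.2322) = 0.730078.
1 − 2Q = 0.7584, giving −¼ ln(0.7584) = 0.069136.
d = 0.730078 + 0.069136 = 0.799214.
Under a molecular clock d = 2μt, so t = d/(2μ) = 0.799214 / (2 × 9.4 × 10^-9) = 42.51 million years.

42.51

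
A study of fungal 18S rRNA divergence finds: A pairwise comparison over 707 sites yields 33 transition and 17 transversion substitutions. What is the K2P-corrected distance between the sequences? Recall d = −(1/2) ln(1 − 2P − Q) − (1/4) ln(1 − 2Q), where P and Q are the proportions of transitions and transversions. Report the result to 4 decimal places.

0.0748

P = 33/707 ≈ 0.046676 and Q = 17/707 ≈ 0.024045.
Under the Kimura two-parameter model, d = −½ ln(1 − 2P − Q) − ¼ ln(1 − 2Q).
1 − 2P − Q = 0.882603, giving −½ ln(0.882603) = 0.062440.
1 − 2Q = 0.95191, giving −¼ ln(0.95191) = 0.012321.
d = 0.062440 + 0.012321 = 0.074761.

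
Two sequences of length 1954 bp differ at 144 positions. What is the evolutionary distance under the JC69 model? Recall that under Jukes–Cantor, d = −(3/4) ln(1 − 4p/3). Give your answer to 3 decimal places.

0.078

p = 144/1954 ≈ 0.073695.
d = −(3/4) ln(1 − 4p/3) = −0.75 ln(1 − 0.09826) = −0.75 ln(0.90174)
  = −0.75 × (-0.103429) = 0.077572 substitutions/site.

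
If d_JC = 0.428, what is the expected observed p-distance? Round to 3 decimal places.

p = (3/4)(1 − e^(−4d/3)) = 0.75 × (1 − e^(-0.570667)) = 0.75 × (1 − 0.565148) = 0.326139.

0.326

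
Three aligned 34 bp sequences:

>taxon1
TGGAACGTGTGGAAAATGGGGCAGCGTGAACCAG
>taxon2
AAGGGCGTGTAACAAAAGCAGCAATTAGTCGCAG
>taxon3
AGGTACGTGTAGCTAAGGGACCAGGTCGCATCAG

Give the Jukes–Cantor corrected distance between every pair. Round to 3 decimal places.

taxon1–taxon2: 17/34 sites differ → p = 0.5, d = −0.75 ln(1 − 0.666667) = 0.823960 ≈ 0.824.
taxon1–taxon3: 13/34 sites differ → p ≈ 0.382353, d = −0.75 ln(1 − 0.509804) = 0.534712 ≈ 0.535.
taxon2–taxon3: 14/34 sites differ → p ≈ 0.411765, d = −0.75 ln(1 − 0.54902) = 0.597249 ≈ 0.597.

d(taxon1,taxon2) = 0.824, d(taxon1,taxon3) = 0.535, d(taxon2,taxon3) = 0.597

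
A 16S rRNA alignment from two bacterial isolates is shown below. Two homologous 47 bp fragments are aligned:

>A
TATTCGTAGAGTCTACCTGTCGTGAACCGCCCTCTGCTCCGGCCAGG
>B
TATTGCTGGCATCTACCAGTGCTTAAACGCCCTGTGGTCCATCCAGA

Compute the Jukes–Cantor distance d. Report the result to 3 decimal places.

The sequences differ at 15 of 47 sites, so p = 15/47 ≈ 0.319149.
d = −(3/4) ln(1 − 4p/3) = −0.75 ln(1 − 0.425532) = −0.75 ln(0.574468)
  = −0.75 × (-0.554311) = 0.415733 substitutions/site.

0.416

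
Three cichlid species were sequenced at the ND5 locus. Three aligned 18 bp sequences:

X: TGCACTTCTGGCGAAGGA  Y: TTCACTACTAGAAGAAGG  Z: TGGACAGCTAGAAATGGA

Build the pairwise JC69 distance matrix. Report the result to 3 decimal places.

X–Y: 8/18 sites differ → p ≈ 0.444444, d = −0.75 ln(1 − 0.592592) = 0.673455 ≈ 0.673.
X–Z: 7/18 sites differ → p ≈ 0.388889, d = −0.75 ln(1 − 0.518519) = 0.548166 ≈ 0.548.
Y–Z: 8/18 sites differ → p ≈ 0.444444, d = −0.75 ln(1 − 0.592592) = 0.673455 ≈ 0.673.

d(X,Y) = 0.673, d(X,Z) = 0.548, d(Y,Z) = 0.673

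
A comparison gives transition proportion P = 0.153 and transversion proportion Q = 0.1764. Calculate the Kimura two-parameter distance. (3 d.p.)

0.438

Under the Kimura two-parameter model, d = −½ ln(1 − 2P − Q) − ¼ ln(1 − 2Q).
1 − 2P − Q = 0.5176, giving −½ ln(0.5176) = 0.329276.
1 − 2Q = 0.6472, giving −¼ ln(0.6472) = 0.108775.
d = 0.329276 + 0.108775 = 0.438051.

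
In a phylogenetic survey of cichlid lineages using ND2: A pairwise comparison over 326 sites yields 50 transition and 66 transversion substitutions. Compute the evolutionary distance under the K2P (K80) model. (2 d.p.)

0.49

P = 50/326 ≈ 0.153374 and Q = 66/326 ≈ 0.202454.
Under the Kimura two-parameter model, d = −½ ln(1 − 2P − Q) − ¼ ln(1 − 2Q).
1 − 2P − Q = 0.490798, giving −½ ln(0.490798) = 0.355861.
1 − 2Q = 0.595092, giving −¼ ln(0.595092) = 0.129760.
d = 0.355861 + 0.129760 = 0.485621.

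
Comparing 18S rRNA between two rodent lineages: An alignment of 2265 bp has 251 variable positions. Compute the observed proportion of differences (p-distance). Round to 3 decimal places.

p = 251/2265 = 0.110816… ≈ 0.111 (to 3 d.p.).

0.111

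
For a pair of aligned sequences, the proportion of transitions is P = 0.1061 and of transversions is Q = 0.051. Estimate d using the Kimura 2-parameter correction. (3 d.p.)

0.180

Under the Kimura two-parameter model, d = −½ ln(1 − 2P − Q) − ¼ ln(1 − 2Q).
1 − 2P − Q = 0.7368, giving −½ ln(0.7368) = 0.152719.
1 − 2Q = 0.898, giving −¼ ln(0.898) = 0.026896.
d = 0.152719 + 0.026896 = 0.179615.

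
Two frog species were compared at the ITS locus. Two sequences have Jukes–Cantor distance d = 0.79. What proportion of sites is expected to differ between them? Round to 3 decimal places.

p = (3/4)(1 − e^(−4d/3)) = 0.75 × (1 − e^(-1.053333)) = 0.75 × (1 − 0.348773) = 0.488420.

0.488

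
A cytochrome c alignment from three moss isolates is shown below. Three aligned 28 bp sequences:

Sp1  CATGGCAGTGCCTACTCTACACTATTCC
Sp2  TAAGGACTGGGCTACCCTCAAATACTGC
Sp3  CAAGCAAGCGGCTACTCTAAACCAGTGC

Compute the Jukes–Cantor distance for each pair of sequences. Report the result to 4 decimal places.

Sp1–Sp2: 13/28 sites differ → p ≈ 0.464286, d = −0.75 ln(1 − 0.619048) = 0.723811 ≈ 0.7238.
Sp1–Sp3: 9/28 sites differ → p ≈ 0.321429, d = −0.75 ln(1 − 0.428572) = 0.419713 ≈ 0.4197.
Sp2–Sp3: 10/28 sites differ → p ≈ 0.357143, d = −0.75 ln(1 − 0.476191) = 0.484971 ≈ 0.4850.

d(Sp1,Sp2) = 0.7238, d(Sp1,Sp3) = 0.4197, d(Sp2,Sp3) = 0.4850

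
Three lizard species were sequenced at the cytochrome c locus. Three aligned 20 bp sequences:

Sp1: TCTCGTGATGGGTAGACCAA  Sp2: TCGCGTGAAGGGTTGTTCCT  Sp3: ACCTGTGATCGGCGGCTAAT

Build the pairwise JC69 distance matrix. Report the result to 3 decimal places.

Sp1–Sp2: 7/20 sites differ → p = 0.35, d = −0.75 ln(1 − 0.466667) = 0.471457 ≈ 0.471.
Sp1–Sp3: 10/20 sites differ → p = 0.5, d = −0.75 ln(1 − 0.666667) = 0.823960 ≈ 0.824.
Sp2–Sp3: 10/20 sites differ → p = 0.5, d = −0.75 ln(1 − 0.666667) = 0.823960 ≈ 0.824.

d(Sp1,Sp2) = 0.471, d(Sp1,Sp3) = 0.824, d(Sp2,Sp3) = 0.824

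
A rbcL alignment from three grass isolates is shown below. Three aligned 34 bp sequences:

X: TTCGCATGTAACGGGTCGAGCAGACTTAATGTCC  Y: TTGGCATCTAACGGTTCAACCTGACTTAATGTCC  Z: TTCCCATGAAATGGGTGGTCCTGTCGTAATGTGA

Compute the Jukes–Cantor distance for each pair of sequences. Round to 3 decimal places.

d(X,Y) = 0.201, d(X,Z) = 0.423, d(Y,Z) = 0.535

X–Y: 6/34 sites differ → p ≈ 0.176471, d = −0.75 ln(1 − 0.235295) = 0.201199 ≈ 0.201.
X–Z: 11/34 sites differ → p ≈ 0.323529, d = −0.75 ln(1 − 0.431372) = 0.423397 ≈ 0.423.
Y–Z: 13/34 sites differ → p ≈ 0.382353, d = −0.75 ln(1 − 0.509804) = 0.534712 ≈ 0.535.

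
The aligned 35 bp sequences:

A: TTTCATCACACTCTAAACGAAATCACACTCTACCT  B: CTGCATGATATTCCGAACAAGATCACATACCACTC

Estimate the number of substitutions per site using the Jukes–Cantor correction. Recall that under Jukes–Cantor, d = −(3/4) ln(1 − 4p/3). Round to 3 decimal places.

0.572

The sequences differ at 14 of 35 sites, so p = 14/35 = 0.4.
d = −(3/4) ln(1 − 4p/3) = −0.75 ln(1 − 0.533333) = −0.75 ln(0.466667)
  = −0.75 × (-0.762139) = 0.571604 substitutions/site.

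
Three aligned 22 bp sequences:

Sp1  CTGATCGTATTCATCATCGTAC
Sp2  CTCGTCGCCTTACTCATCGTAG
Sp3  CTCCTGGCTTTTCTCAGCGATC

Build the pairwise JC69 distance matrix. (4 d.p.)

d(Sp1,Sp2) = 0.4141, d(Sp1,Sp3) = 0.6987, d(Sp2,Sp3) = 0.4975

Sp1–Sp2: 7/22 sites differ → p ≈ 0.318182, d = −0.75 ln(1 − 0.424243) = 0.414052 ≈ 0.4141.
Sp1–Sp3: 10/22 sites differ → p ≈ 0.454545, d = −0.75 ln(1 − 0.60606) = 0.698667 ≈ 0.6987.
Sp2–Sp3: 8/22 sites differ → p ≈ 0.363636, d = −0.75 ln(1 − 0.484848) = 0.497470 ≈ 0.4975.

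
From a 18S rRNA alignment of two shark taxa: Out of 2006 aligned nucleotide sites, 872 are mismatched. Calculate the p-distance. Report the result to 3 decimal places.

p = 872/2006 = 0.434695… ≈ 0.435 (to 3 d.p.).

0.435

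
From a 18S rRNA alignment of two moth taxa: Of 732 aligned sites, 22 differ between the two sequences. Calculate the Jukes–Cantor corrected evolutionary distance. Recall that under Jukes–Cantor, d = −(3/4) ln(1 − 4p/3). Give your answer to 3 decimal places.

p = 22/732 ≈ 0.030055.
d = −(3/4) ln(1 − 4p/3) = −0.75 ln(1 − 0.040073) = −0.75 ln(0.959927)
  = −0.75 × (-0.040898) = 0.030674 substitutions/site.

0.031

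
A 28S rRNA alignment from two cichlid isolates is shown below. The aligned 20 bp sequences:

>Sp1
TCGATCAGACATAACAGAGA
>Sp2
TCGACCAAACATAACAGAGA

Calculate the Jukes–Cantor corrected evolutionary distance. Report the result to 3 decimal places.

0.107

The sequences differ at 2 of 20 sites (5, 8), so p = 2/20 = 0.1.
d = −(3/4) ln(1 − 4p/3) = −0.75 ln(1 − 0.133333) = −0.75 ln(0.866667)
  = −0.75 × (-0.143100) = 0.107325 substitutions/site.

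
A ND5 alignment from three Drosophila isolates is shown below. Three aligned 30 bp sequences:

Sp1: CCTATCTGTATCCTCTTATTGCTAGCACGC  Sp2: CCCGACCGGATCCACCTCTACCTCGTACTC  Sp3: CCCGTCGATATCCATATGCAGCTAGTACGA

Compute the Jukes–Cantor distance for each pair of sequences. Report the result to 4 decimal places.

d(Sp1,Sp2) = 0.6467, d(Sp1,Sp3) = 0.5716, d(Sp2,Sp3) = 0.5716

Sp1–Sp2: 13/30 sites differ → p ≈ 0.433333, d = −0.75 ln(1 − 0.577777) = 0.646666 ≈ 0.6467.
Sp1–Sp3: 12/30 sites differ → p = 0.4, d = −0.75 ln(1 − 0.533333) = 0.571605 ≈ 0.5716.
Sp2–Sp3: 12/30 sites differ → p = 0.4, d = −0.75 ln(1 − 0.533333) = 0.571605 ≈ 0.5716.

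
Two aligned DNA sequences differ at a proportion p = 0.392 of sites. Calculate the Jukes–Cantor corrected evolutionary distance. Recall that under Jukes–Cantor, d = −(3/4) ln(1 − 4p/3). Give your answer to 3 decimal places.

0.555

d = −(3/4) ln(1 − 4p/3) = −0.75 ln(1 − 0.522667) = −0.75 ln(0.477333)
  = −0.75 × (-0.739541) = 0.554656 substitutions/site.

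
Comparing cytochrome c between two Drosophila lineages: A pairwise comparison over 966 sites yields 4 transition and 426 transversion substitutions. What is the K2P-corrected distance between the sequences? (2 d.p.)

0.83

P = 4/966 ≈ 0.004141 and Q = 426/966 ≈ 0.440994.
Under the Kimura two-parameter model, d = −½ ln(1 − 2P − Q) − ¼ ln(1 − 2Q).
1 − 2P − Q = 0.550724, giving −½ ln(0.550724) = 0.298261.
1 − 2Q = 0.118012, giving −¼ ln(0.118012) = 0.534242.
d = 0.298261 + 0.534242 = 0.832503.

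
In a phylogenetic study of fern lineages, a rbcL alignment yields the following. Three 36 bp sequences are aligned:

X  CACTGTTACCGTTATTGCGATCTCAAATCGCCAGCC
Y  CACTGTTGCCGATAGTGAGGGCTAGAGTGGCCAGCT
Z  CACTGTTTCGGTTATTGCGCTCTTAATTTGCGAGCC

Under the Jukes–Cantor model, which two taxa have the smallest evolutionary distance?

X–Y: 11/36 differ, p = 0.306, d = 0.392.
X–Z: 7/36 differ, p = 0.194, d = 0.225.
Y–Z: 13/36 differ, p = 0.361, d = 0.493.
The smallest distance is between X and Z.

X and Z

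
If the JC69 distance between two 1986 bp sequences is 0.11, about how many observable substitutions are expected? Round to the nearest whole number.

Invert JC69: p = (3/4)(1 − e^(−4d/3)) = 0.75 × (1 − e^(-0.146667)) = 0.75 × (1 − 0.863582) = 0.102314.
Expected differing sites = pL ≈ 0.102314 × 1986 = 203.195604 ≈ 203.

203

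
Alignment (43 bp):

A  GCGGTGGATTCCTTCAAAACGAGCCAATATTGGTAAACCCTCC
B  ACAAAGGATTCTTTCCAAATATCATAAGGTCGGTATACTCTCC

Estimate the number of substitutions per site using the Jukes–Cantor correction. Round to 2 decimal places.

0.56

The sequences differ at 17 of 43 sites, so p = 17/43 ≈ 0.395349.
d = −(3/4) ln(1 − 4p/3) = −0.75 ln(1 − 0.527132) = −0.75 ln(0.472868)
  = −0.75 × (-0.748939) = 0.561704 substitutions/site.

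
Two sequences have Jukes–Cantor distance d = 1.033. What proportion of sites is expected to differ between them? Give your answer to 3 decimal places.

0.561

p = (3/4)(1 − e^(−4d/3)) = 0.75 × (1 − e^(-1.377333)) = 0.75 × (1 − 0.252250) = 0.560813.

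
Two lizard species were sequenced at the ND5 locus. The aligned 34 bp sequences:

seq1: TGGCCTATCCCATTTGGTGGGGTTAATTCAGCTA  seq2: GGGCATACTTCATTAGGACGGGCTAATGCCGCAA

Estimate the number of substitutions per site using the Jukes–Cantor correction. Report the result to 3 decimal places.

The sequences differ at 12 of 34 sites, so p = 12/34 ≈ 0.352941.
d = −(3/4) ln(1 − 4p/3) = −0.75 ln(1 − 0.470588) = −0.75 ln(0.529412)
  = −0.75 × (-0.635988) = 0.476991 substitutions/site.

0.477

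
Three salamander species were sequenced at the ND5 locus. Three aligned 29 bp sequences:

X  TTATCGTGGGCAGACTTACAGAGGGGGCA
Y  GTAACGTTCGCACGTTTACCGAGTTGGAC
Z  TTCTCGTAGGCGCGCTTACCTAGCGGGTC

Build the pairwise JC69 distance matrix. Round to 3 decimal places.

d(X,Y) = 0.602, d(X,Z) = 0.462, d(Y,Z) = 0.529

X–Y: 12/29 sites differ → p ≈ 0.413793, d = −0.75 ln(1 − 0.551724) = 0.601760 ≈ 0.602.
X–Z: 10/29 sites differ → p ≈ 0.344828, d = −0.75 ln(1 − 0.459771) = 0.461822 ≈ 0.462.
Y–Z: 11/29 sites differ → p ≈ 0.37931, d = −0.75 ln(1 − 0.505747) = 0.528531 ≈ 0.529.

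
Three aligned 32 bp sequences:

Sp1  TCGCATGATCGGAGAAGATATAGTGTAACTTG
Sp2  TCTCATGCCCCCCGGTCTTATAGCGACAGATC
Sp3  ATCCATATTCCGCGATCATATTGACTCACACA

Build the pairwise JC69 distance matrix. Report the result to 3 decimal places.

Sp1–Sp2: 16/32 sites differ → p = 0.5, d = −0.75 ln(1 − 0.666667) = 0.823960 ≈ 0.824.
Sp1–Sp3: 16/32 sites differ → p = 0.5, d = −0.75 ln(1 − 0.666667) = 0.823960 ≈ 0.824.
Sp2–Sp3: 16/32 sites differ → p = 0.5, d = −0.75 ln(1 − 0.666667) = 0.823960 ≈ 0.824.

d(Sp1,Sp2) = 0.824, d(Sp1,Sp3) = 0.824, d(Sp2,Sp3) = 0.824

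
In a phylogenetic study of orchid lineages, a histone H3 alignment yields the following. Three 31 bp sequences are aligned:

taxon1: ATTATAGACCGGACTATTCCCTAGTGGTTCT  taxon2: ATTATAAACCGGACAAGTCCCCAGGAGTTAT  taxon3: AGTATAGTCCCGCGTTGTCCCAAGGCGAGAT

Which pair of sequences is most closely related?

taxon1 and taxon2

taxon1–taxon2: 7/31 differ, p = 0.226, d = 0.269.
taxon1–taxon3: 13/31 differ, p = 0.419, d = 0.614.
taxon2–taxon3: 12/31 differ, p = 0.387, d = 0.544.
The smallest distance is between taxon1 and taxon2.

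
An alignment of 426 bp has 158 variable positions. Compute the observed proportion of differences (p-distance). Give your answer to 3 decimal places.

p = 158/426 = 0.370892… ≈ 0.371 (to 3 d.p.).

0.371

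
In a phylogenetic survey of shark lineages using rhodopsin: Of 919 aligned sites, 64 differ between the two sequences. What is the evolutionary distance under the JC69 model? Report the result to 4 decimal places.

0.0731

p = 64/919 ≈ 0.069641.
d = −(3/4) ln(1 − 4p/3) = −0.75 ln(1 − 0.092855) = −0.75 ln(0.907145)
  = −0.75 × (-0.097453) = 0.073090 substitutions/site.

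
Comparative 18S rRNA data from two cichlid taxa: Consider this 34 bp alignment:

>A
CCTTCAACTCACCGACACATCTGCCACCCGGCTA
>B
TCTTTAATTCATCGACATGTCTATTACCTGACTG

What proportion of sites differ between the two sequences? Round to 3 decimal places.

The sequences differ at 12 of 34 positions.
p = 12/34 = 0.352941… ≈ 0.353 (to 3 d.p.).

0.353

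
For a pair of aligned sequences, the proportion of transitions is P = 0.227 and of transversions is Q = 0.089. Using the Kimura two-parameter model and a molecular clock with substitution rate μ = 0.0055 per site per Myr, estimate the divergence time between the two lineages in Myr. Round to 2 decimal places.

40.05

Under the Kimura two-parameter model, d = −½ ln(1 − 2P − Q) − ¼ ln(1 − 2Q).
1 − 2P − Q = 0.457, giving −½ ln(0.457) = 0.391536.
1 − 2Q = 0.822, giving −¼ ln(0.822) = 0.049004.
d = 0.391536 + 0.049004 = 0.440540.
Under a molecular clock d = 2μt, so t = d/(2μ) = 0.440540 / (2 × 0.0055) = 40.05 Myr.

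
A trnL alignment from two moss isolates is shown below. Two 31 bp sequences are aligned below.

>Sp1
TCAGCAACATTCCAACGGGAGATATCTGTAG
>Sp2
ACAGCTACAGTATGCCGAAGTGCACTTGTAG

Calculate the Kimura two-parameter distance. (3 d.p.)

Of 31 sites, 9 differences are transitions and 6 are transversions, so P = 9/31 ≈ 0.290323 and Q = 6/31 ≈ 0.193548.
Under the Kimura two-parameter model, d = −½ ln(1 − 2P − Q) − ¼ ln(1 − 2Q).
1 − 2P − Q = 0.225806, giving −½ ln(0.225806) = 0.744040.
1 − 2Q = 0.612904, giving −¼ ln(0.612904) = 0.122387.
d = 0.744040 + 0.122387 = 0.866427.

0.866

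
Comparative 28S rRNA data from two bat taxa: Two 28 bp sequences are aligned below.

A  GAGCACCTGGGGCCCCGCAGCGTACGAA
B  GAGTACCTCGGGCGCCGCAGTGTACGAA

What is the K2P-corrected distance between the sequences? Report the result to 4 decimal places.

0.1591

Of 28 sites, 2 differences are transitions and 2 are transversions, so P = 2/28 ≈ 0.071429 and Q = 2/28 ≈ 0.071429.
Under the Kimura two-parameter model, d = −½ ln(1 − 2P − Q) − ¼ ln(1 − 2Q).
1 − 2P − Q = 0.785713, giving −½ ln(0.785713) = 0.120582.
1 − 2Q = 0.857142, giving −¼ ln(0.857142) = 0.038538.
d = 0.120582 + 0.038538 = 0.159120.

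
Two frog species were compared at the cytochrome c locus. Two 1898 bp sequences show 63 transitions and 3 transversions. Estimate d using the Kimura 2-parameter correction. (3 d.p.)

0.036

P = 63/1898 ≈ 0.033193 and Q = 3/1898 ≈ 0.001581.
Under the Kimura two-parameter model, d = −½ ln(1 − 2P − Q) − ¼ ln(1 − 2Q).
1 − 2P − Q = 0.932033, giving −½ ln(0.932033) = 0.035194.
1 − 2Q = 0.996838, giving −¼ ln(0.996838) = 0.000792.
d = 0.035194 + 0.000792 = 0.035986.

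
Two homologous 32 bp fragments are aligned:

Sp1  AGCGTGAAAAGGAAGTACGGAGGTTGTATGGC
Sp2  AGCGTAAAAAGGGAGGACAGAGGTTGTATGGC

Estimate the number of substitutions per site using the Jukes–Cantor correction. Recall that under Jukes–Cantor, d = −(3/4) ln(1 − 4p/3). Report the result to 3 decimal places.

0.137

The sequences differ at 4 of 32 sites (6, 13, 16, 19), so p = 4/32 = 0.125.
d = −(3/4) ln(1 − 4p/3) = −0.75 ln(1 − 0.166667) = −0.75 ln(0.833333)
  = −0.75 × (-0.182322) = 0.136742 substitutions/site.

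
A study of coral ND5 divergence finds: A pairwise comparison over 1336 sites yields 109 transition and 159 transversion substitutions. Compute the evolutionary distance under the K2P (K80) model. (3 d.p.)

0.234

P = 109/1336 ≈ 0.081587 and Q = 159/1336 ≈ 0.119012.
Under the Kimura two-parameter model, d = −½ ln(1 − 2P − Q) − ¼ ln(1 − 2Q).
1 − 2P − Q = 0.717814, giving −½ ln(0.717814) = 0.165772.
1 − 2Q = 0.761976, giving −¼ ln(0.761976) = 0.067960.
d = 0.165772 + 0.067960 = 0.233732.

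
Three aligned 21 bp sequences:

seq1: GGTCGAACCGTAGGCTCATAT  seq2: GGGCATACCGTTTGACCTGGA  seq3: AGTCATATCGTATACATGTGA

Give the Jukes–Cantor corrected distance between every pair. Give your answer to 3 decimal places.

d(seq1,seq2) = 0.899, d(seq1,seq3) = 0.899, d(seq2,seq3) = 0.756

seq1–seq2: 11/21 sites differ → p ≈ 0.52381, d = −0.75 ln(1 − 0.698413) = 0.899023 ≈ 0.899.
seq1–seq3: 11/21 sites differ → p ≈ 0.52381, d = −0.75 ln(1 − 0.698413) = 0.899023 ≈ 0.899.
seq2–seq3: 10/21 sites differ → p ≈ 0.47619, d = −0.75 ln(1 − 0.63492) = 0.755729 ≈ 0.756.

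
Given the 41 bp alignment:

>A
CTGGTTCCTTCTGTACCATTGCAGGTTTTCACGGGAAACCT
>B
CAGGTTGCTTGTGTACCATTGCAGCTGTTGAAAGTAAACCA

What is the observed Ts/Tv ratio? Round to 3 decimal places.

0.111

Transitions are A↔G and C↔T; transversions are all other mismatches.
Transitions: 1. Transversions: 9.
R = 1/9 = 0.111111… ≈ 0.111 (to 3 d.p.).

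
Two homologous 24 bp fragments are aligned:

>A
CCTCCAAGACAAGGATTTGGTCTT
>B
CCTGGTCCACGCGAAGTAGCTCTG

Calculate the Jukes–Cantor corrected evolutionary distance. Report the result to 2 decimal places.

The sequences differ at 12 of 24 sites, so p = 12/24 = 0.5.
d = −(3/4) ln(1 − 4p/3) = −0.75 ln(1 − 0.666667) = −0.75 ln(0.333333)
  = −0.75 × (-1.098613) = 0.823960 substitutions/site.

0.82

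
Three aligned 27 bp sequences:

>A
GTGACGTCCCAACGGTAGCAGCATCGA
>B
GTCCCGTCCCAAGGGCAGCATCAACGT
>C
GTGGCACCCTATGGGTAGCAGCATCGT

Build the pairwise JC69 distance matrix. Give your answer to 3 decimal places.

d(A,B) = 0.318, d(A,C) = 0.318, d(B,C) = 0.441

A–B: 7/27 sites differ → p ≈ 0.259259, d = −0.75 ln(1 − 0.345679) = 0.318118 ≈ 0.318.
A–C: 7/27 sites differ → p ≈ 0.259259, d = −0.75 ln(1 − 0.345679) = 0.318118 ≈ 0.318.
B–C: 9/27 sites differ → p ≈ 0.333333, d = −0.75 ln(1 − 0.444444) = 0.440839 ≈ 0.441.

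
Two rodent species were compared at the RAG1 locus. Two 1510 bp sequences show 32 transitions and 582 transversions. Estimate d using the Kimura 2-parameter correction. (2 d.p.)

0.65

P = 32/1510 ≈ 0.021192 and Q = 582/1510 ≈ 0.38543.
Under the Kimura two-parameter model, d = −½ ln(1 − 2P − Q) − ¼ ln(1 − 2Q).
1 − 2P − Q = 0.572186, giving −½ ln(0.572186) = 0.279146.
1 − 2Q = 0.22914, giving −¼ ln(0.22914) = 0.368356.
d = 0.279146 + 0.368356 = 0.647502.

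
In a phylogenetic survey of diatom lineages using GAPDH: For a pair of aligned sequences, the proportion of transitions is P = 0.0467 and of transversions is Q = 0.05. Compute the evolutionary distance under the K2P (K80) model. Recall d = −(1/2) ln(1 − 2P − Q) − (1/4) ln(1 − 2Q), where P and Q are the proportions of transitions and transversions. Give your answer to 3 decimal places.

0.104

Under the Kimura two-parameter model, d = −½ ln(1 − 2P − Q) − ¼ ln(1 − 2Q).
1 − 2P − Q = 0.8566, giving −½ ln(0.8566) = 0.077392.
1 − 2Q = 0.9, giving −¼ ln(0.9) = 0.026340.
d = 0.077392 + 0.026340 = 0.103732.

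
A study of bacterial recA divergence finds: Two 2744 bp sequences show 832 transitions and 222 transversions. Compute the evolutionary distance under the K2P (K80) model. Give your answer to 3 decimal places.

P = 832/2744 ≈ 0.303207 and Q = 222/2744 ≈ 0.080904.
Under the Kimura two-parameter model, d = −½ ln(1 − 2P − Q) − ¼ ln(1 − 2Q).
1 − 2P − Q = 0.312682, giving −½ ln(0.312682) = 0.581284.
1 − 2Q = 0.838192, giving −¼ ln(0.838192) = 0.044127.
d = 0.581284 + 0.044127 = 0.625411.

0.625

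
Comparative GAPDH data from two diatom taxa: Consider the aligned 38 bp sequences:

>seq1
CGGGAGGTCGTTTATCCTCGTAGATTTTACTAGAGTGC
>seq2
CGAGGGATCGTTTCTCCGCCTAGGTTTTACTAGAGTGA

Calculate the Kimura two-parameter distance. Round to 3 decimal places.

0.249

Of 38 sites, 4 differences are transitions and 4 are transversions, so P = 4/38 ≈ 0.105263 and Q = 4/38 ≈ 0.105263.
Under the Kimura two-parameter model, d = −½ ln(1 − 2P − Q) − ¼ ln(1 − 2Q).
1 − 2P − Q = 0.684211, giving −½ ln(0.684211) = 0.189744.
1 − 2Q = 0.789474, giving −¼ ln(0.789474) = 0.059097.
d = 0.189744 + 0.059097 = 0.248841.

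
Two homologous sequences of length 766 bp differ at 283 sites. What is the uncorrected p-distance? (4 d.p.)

0.3695

p = 283/766 = 0.369451… ≈ 0.3695 (to 4 d.p.).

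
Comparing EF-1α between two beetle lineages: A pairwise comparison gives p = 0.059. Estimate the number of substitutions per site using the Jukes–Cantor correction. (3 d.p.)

d = −(3/4) ln(1 − 4p/3) = −0.75 ln(1 − 0.078667) = −0.75 ln(0.921333)
  = −0.75 × (-0.081934) = 0.061451 substitutions/site.

0.061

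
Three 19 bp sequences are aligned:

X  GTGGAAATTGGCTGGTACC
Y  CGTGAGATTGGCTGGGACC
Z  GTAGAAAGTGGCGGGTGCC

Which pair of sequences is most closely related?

X and Z

X–Y: 5/19 differ, p = 0.263, d = 0.324.
X–Z: 4/19 differ, p = 0.211, d = 0.247.
Y–Z: 8/19 differ, p = 0.421, d = 0.618.
The smallest distance is between X and Z.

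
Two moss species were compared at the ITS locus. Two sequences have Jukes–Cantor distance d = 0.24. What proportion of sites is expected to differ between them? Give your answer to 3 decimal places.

0.205

p = (3/4)(1 − e^(−4d/3)) = 0.75 × (1 − e^(-0.32)) = 0.75 × (1 − 0.726149) = 0.205388.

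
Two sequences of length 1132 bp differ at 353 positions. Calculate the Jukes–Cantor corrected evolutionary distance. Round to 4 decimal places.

p = 353/1132 ≈ 0.311837.
d = −(3/4) ln(1 − 4p/3) = −0.75 ln(1 − 0.415783) = −0.75 ln(0.584217)
  = −0.75 × (-0.537483) = 0.403112 substitutions/site.

0.4031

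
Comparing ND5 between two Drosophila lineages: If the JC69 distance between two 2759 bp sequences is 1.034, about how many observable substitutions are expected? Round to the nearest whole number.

Invert JC69: p = (3/4)(1 − e^(−4d/3)) = 0.75 × (1 − e^(-1.378667)) = 0.75 × (1 − 0.251914) = 0.561065.
Expected differing sites = pL ≈ 0.561065 × 2759 = 1547.978335 ≈ 1548.

1548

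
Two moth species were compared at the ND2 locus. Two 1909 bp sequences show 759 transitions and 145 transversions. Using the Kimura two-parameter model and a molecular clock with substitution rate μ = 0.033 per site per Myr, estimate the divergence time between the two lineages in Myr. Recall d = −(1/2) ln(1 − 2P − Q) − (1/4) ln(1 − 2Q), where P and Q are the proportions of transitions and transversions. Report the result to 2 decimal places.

16.15

P = 759/1909 ≈ 0.39759 and Q = 145/1909 ≈ 0.075956.
Under the Kimura two-parameter model, d = −½ ln(1 − 2P − Q) − ¼ ln(1 − 2Q).
1 − 2P − Q = 0.128864, giving −½ ln(0.128864) = 1.024499.
1 − 2Q = 0.848088, giving −¼ ln(0.848088) = 0.041193.
d = 1.024499 + 0.041193 = 1.065692.
Under a molecular clock d = 2μt, so t = d/(2μ) = 1.065692 / (2 × 0.033) = 16.15 Myr.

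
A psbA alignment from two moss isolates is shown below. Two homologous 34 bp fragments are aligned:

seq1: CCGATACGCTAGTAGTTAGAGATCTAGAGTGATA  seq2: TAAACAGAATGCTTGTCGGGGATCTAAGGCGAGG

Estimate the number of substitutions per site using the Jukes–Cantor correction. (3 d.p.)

0.918

The sequences differ at 18 of 34 sites, so p = 18/34 ≈ 0.529412.
d = −(3/4) ln(1 − 4p/3) = −0.75 ln(1 − 0.705883) = −0.75 ln(0.294117)
  = −0.75 × (-1.223778) = 0.917834 substitutions/site.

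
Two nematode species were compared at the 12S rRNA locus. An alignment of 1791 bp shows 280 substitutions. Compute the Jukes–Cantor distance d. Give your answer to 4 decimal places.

p = 280/1791 ≈ 0.156337.
d = −(3/4) ln(1 − 4p/3) = −0.75 ln(1 − 0.208449) = −0.75 ln(0.791551)
  = −0.75 × (-0.233761) = 0.175321 substitutions/site.

0.1753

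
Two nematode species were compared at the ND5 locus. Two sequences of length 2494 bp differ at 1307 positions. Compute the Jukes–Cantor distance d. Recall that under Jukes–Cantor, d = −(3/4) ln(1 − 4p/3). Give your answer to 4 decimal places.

p = 1307/2494 ≈ 0.524058.
d = −(3/4) ln(1 − 4p/3) = −0.75 ln(1 − 0.698744) = −0.75 ln(0.301256)
  = −0.75 × (-1.199795) = 0.899846 substitutions/site.

0.8998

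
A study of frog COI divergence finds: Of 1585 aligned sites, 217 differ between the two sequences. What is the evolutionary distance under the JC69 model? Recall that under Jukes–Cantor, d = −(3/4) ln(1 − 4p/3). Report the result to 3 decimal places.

0.151

p = 217/1585 ≈ 0.136909.
d = −(3/4) ln(1 − 4p/3) = −0.75 ln(1 − 0.182545) = −0.75 ln(0.817455)
  = −0.75 × (-0.201559) = 0.151169 substitutions/site.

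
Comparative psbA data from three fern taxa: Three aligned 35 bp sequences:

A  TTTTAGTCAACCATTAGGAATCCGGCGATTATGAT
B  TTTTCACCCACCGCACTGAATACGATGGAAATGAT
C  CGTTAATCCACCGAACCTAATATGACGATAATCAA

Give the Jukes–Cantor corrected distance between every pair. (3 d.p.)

A–B: 15/35 sites differ → p ≈ 0.428571, d = −0.75 ln(1 − 0.571428) = 0.635472 ≈ 0.635.
A–C: 16/35 sites differ → p ≈ 0.457143, d = −0.75 ln(1 − 0.609524) = 0.705292 ≈ 0.705.
B–C: 13/35 sites differ → p ≈ 0.371429, d = −0.75 ln(1 − 0.495239) = 0.512753 ≈ 0.513.

d(A,B) = 0.635, d(A,C) = 0.705, d(B,C) = 0.513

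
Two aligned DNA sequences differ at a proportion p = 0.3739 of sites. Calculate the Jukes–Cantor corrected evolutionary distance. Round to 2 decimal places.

0.52

d = −(3/4) ln(1 − 4p/3) = −0.75 ln(1 − 0.498533) = −0.75 ln(0.501467)
  = −0.75 × (-0.690217) = 0.517663 substitutions/site.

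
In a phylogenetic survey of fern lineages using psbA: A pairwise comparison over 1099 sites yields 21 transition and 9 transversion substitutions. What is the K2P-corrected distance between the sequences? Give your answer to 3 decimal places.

0.028

P = 21/1099 ≈ 0.019108 and Q = 9/1099 ≈ 0.008189.
Under the Kimura two-parameter model, d = −½ ln(1 − 2P − Q) − ¼ ln(1 − 2Q).
1 − 2P − Q = 0.953595, giving −½ ln(0.953595) = 0.023758.
1 − 2Q = 0.983622, giving −¼ ln(0.983622) = 0.004128.
d = 0.023758 + 0.004128 = 0.027886.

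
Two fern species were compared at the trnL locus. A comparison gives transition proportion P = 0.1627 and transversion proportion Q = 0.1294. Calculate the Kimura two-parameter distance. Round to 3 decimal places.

Under the Kimura two-parameter model, d = −½ ln(1 − 2P − Q) − ¼ ln(1 − 2Q).
1 − 2P − Q = 0.5452, giving −½ ln(0.5452) = 0.303301.
1 − 2Q = 0.7412, giving −¼ ln(0.7412) = 0.074871.
d = 0.303301 + 0.074871 = 0.378172.

0.378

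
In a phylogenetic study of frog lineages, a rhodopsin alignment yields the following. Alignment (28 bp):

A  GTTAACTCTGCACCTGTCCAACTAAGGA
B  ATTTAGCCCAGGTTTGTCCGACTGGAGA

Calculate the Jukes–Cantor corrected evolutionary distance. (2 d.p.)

The sequences differ at 14 of 28 sites, so p = 14/28 = 0.5.
d = −(3/4) ln(1 − 4p/3) = −0.75 ln(1 − 0.666667) = −0.75 ln(0.333333)
  = −0.75 × (-1.098613) = 0.823960 substitutions/site.

0.82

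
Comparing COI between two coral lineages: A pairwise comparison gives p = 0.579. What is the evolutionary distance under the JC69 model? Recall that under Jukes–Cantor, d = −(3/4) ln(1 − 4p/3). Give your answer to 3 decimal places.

d = −(3/4) ln(1 − 4p/3) = −0.75 ln(1 − 0.772) = −0.75 ln(0.228)
  = −0.75 × (-1.478410) = 1.108808 substitutions/site.

1.109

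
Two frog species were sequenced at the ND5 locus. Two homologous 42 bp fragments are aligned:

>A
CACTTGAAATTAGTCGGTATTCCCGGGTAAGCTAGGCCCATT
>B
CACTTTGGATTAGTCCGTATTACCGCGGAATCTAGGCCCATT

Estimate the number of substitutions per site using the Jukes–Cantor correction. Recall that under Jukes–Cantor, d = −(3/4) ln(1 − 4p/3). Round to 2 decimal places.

0.22

The sequences differ at 8 of 42 sites (6, 7, 8, 16, 22, 26, 28, 31), so p = 8/42 ≈ 0.190476.
d = −(3/4) ln(1 − 4p/3) = −0.75 ln(1 − 0.253968) = −0.75 ln(0.746032)
  = −0.75 × (-0.292987) = 0.219740 substitutions/site.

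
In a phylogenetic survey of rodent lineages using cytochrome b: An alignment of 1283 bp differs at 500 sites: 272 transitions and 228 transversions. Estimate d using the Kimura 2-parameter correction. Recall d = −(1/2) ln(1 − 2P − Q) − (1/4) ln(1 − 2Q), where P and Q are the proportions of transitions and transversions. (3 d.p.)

P = 272/1283 ≈ 0.212003 and Q = 228/1283 ≈ 0.177708.
Under the Kimura two-parameter model, d = −½ ln(1 − 2P − Q) − ¼ ln(1 − 2Q).
1 − 2P − Q = 0.398286, giving −½ ln(0.398286) = 0.460292.
1 − 2Q = 0.644584, giving −¼ ln(0.644584) = 0.109788.
d = 0.460292 + 0.109788 = 0.570080.

0.570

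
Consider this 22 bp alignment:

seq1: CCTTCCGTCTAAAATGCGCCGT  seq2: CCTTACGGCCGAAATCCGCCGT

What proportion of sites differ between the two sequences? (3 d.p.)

0.227

The sequences differ at 5 of 22 positions (sites 5, 8, 10, 11, 16).
p = 5/22 = 0.227272… ≈ 0.227 (to 3 d.p.).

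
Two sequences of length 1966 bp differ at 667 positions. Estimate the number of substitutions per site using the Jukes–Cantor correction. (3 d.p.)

0.452

p = 667/1966 ≈ 0.339268.
d = −(3/4) ln(1 − 4p/3) = −0.75 ln(1 − 0.452357) = −0.75 ln(0.547643)
  = −0.75 × (-0.602132) = 0.451599 substitutions/site.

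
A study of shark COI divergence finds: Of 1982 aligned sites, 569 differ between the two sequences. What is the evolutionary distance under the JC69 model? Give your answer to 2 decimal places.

p = 569/1982 ≈ 0.287084.
d = −(3/4) ln(1 − 4p/3) = −0.75 ln(1 − 0.382779) = −0.75 ln(0.617221)
  = −0.75 × (-0.482528) = 0.361896 substitutions/site.

0.36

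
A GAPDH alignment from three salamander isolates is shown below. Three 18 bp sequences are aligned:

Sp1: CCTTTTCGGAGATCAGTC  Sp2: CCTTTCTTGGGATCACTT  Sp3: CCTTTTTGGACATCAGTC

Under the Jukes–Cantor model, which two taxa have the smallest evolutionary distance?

Sp1–Sp2: 6/18 differ, p = 0.333, d = 0.441.
Sp1–Sp3: 2/18 differ, p = 0.111, d = 0.120.
Sp2–Sp3: 6/18 differ, p = 0.333, d = 0.441.
The smallest distance is between Sp1 and Sp3.

Sp1 and Sp3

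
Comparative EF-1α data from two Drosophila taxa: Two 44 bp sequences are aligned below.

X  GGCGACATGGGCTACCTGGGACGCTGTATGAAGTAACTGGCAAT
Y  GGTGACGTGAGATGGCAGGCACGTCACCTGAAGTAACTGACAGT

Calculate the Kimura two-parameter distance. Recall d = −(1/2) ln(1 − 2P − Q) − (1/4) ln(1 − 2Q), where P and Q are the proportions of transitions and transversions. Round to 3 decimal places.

Of 44 sites, 10 differences are transitions and 5 are transversions, so P = 10/44 ≈ 0.227273 and Q = 5/44 ≈ 0.113636.
Under the Kimura two-parameter model, d = −½ ln(1 − 2P − Q) − ¼ ln(1 − 2Q).
1 − 2P − Q = 0.431818, giving −½ ln(0.431818) = 0.419876.
1 − 2Q = 0.772728, giving −¼ ln(0.772728) = 0.064457.
d = 0.419876 + 0.064457 = 0.484333.

0.484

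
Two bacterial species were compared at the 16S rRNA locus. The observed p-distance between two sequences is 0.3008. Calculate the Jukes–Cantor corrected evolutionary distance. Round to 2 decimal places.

d = −(3/4) ln(1 − 4p/3) = −0.75 ln(1 − 0.401067) = −0.75 ln(0.598933)
  = −0.75 × (-0.512606) = 0.384455 substitutions/site.

0.38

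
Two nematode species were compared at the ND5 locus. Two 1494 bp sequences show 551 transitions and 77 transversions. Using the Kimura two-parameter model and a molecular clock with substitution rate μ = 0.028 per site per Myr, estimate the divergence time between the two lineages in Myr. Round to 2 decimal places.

14.38

P = 551/1494 ≈ 0.368809 and Q = 77/1494 ≈ 0.051539.
Under the Kimura two-parameter model, d = −½ ln(1 − 2P − Q) − ¼ ln(1 − 2Q).
1 − 2P − Q = 0.210843, giving −½ ln(0.210843) = 0.778321.
1 − 2Q = 0.896922, giving −¼ ln(0.896922) = 0.027197.
d = 0.778321 + 0.027197 = 0.805518.
Under a molecular clock d = 2μt, so t = d/(2μ) = 0.805518 / (2 × 0.028) = 14.38 Myr.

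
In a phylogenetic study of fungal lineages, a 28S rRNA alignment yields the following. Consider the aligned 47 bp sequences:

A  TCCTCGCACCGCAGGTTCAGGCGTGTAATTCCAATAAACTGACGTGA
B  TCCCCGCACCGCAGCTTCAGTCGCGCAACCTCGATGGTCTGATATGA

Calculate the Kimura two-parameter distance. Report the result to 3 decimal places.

Of 47 sites, 11 differences are transitions and 3 are transversions, so P = 11/47 ≈ 0.234043 and Q = 3/47 ≈ 0.06383.
Under the Kimura two-parameter model, d = −½ ln(1 − 2P − Q) − ¼ ln(1 − 2Q).
1 − 2P − Q = 0.468084, giving −½ ln(0.468084) = 0.379554.
1 − 2Q = 0.87234, giving −¼ ln(0.87234) = 0.034144.
d = 0.379554 + 0.034144 = 0.413698.

0.414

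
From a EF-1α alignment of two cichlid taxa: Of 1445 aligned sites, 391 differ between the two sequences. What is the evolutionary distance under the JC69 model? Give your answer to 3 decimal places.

p = 391/1445 ≈ 0.270588.
d = −(3/4) ln(1 − 4p/3) = −0.75 ln(1 − 0.360784) = −0.75 ln(0.639216)
  = −0.75 × (-0.447513) = 0.335635 substitutions/site.

0.336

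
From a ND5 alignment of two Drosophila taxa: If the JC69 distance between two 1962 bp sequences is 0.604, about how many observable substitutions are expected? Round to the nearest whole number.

Invert JC69: p = (3/4)(1 − e^(−4d/3)) = 0.75 × (1 − e^(-0.805333)) = 0.75 × (1 − 0.446939) = 0.414796.
Expected differing sites = pL ≈ 0.414796 × 1962 = 813.829752 ≈ 814.

814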